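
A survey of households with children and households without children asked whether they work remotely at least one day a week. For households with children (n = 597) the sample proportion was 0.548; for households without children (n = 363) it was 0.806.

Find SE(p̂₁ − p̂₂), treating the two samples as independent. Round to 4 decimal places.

Each SE is √(p̂(1−p̂)/n): √(0.5480·0.4520/597) = 0.02037 and √(0.8060·0.1940/363) = 0.02075.
SE(p̂₁ − p̂₂) = √(SE₁² + SE₂²) = √(0.0004149369 + 0.0004305625) = 0.02908, since the two samples are independent.

0.0291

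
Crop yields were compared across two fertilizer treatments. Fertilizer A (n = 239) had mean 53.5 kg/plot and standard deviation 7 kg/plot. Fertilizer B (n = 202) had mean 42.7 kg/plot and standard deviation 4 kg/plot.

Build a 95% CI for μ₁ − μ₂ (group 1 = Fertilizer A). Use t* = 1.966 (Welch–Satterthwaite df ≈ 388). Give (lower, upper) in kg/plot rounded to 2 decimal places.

(9.75, 11.85)

Per-group SEs: s₁/√n₁ = 7/√239 = 0.4528, s₂/√n₂ = 4/√202 = 0.2814.
Unpooled SE of the difference: √(0.20502784 + 0.07918596) = 0.5331.
Margin of error = t* · SE = 1.966 × 0.5331 = 1.0481.
x̄₁ − x̄₂ = 53.5 − 42.7 = 10.8000.
CI: 10.8000 ± 1.0481 = (9.75, 11.85).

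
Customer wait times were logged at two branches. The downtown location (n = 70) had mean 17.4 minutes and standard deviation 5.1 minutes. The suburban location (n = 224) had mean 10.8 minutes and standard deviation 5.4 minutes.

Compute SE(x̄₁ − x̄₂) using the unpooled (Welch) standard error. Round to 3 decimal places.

0.708

SE₁ = s₁/√n₁ = 5.1/√70 = 0.6096; SE₂ = 5.4/√224 = 0.3608.
Independent samples, unequal variances: SE_diff = √(SE₁² + SE₂²) = √(0.37161216 + 0.13017664) = 0.7084.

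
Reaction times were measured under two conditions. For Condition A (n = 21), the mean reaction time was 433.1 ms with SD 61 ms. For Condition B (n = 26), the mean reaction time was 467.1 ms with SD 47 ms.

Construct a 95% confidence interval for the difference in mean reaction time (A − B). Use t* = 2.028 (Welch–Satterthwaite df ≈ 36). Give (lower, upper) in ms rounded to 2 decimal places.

(-66.84, -1.16)

SE₁ = s₁/√n₁ = 61/√21 = 13.3113; SE₂ = 47/√26 = 9.2175.
Independent samples, unequal variances: SE_diff = √(SE₁² + SE₂²) = √(177.19070769 + 84.96230625) = 16.1911.
t* = 2.028, so margin of error = 2.028 × 16.1911 = 32.8356.
Difference in means = 433.1 − 467.1 = -34.0000.
-34.0000 ± 32.8356 → (-66.84, -1.16).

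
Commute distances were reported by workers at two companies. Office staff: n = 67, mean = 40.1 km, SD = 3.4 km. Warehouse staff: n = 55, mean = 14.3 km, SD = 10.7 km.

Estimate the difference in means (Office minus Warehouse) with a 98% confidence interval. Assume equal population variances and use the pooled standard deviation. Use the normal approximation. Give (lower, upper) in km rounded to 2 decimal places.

(22.58, 29.02)

Pooled variance s_p² = [66·3.4² + 54·10.7²] / (67+55−2) = 57.8785, so s_p = 7.6078.
SE_diff = s_p·√(1/n₁ + 1/n₂) = 7.6078·√(1/67 + 1/55) = 1.3843.
z* = 2.326; margin = 2.326 × 1.3843 = 3.2199.
Difference = 40.1 − 14.3 = 25.8000.
25.8000 ± 3.2199 → (22.58, 29.02).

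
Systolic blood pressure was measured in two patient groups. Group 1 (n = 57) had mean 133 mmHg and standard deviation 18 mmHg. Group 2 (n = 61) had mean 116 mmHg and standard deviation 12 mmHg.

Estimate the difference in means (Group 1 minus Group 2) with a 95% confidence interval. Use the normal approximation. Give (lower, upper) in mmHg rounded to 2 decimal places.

(11.44, 22.56)

Per-group SEs: s₁/√n₁ = 18/√57 = 2.3842, s₂/√n₂ = 12/√61 = 1.5364.
Unpooled SE of the difference: √(5.68440964 + 2.36052496) = 2.8364.
Margin of error = z* · SE = 1.960 × 2.8364 = 5.5593.
x̄₁ − x̄₂ = 133 − 116 = 17.0000.
CI: 17.0000 ± 5.5593 = (11.44, 22.56).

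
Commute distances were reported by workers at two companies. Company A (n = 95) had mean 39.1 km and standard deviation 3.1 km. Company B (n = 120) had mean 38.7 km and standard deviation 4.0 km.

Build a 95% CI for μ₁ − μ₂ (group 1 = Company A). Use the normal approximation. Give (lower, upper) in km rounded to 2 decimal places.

(-0.55, 1.35)

Standard errors of each mean: 3.1/√95 = 0.3181 and 4.0/√120 = 0.3651.
SE(x̄₁ − x̄₂) = √(0.3181² + 0.3651²) = 0.4842 for independent samples with unequal variances.
With z* = 1.960, the margin is 1.960 × 0.4842 = 0.9490.
x̄₁ − x̄₂ = 39.1 − 38.7 = 0.4000; the interval is 0.4000 ± 0.9490 = (-0.55, 1.35).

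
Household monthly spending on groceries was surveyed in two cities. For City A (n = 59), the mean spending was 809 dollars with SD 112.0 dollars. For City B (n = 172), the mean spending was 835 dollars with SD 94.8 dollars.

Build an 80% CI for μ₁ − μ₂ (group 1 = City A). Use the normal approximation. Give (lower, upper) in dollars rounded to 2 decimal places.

SE₁ = s₁/√n₁ = 112.0/√59 = 14.5812; SE₂ = 94.8/√172 = 7.2284.
Independent samples, unequal variances: SE_diff = √(SE₁² + SE₂²) = √(212.61139344 + 52.24976656) = 16.2746.
z* = 1.282, so margin of error = 1.282 × 16.2746 = 20.8640.
Difference in means = 809 − 835 = -26.0000.
-26.0000 ± 20.8640 → (-46.86, -5.14).

(-46.86, -5.14)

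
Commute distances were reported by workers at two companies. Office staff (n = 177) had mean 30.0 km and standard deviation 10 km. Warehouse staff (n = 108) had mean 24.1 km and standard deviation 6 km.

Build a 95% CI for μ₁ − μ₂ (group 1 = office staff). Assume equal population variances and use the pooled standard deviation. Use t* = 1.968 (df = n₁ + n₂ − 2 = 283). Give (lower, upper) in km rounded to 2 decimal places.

Pooled variance s_p² = [176·10² + 107·6²] / (177+108−2) = 75.8021, so s_p = 8.7064.
SE_diff = s_p·√(1/n₁ + 1/n₂) = 8.7064·√(1/177 + 1/108) = 1.0631.
t* = 1.968; margin = 1.968 × 1.0631 = 2.0922.
Difference = 30.0 − 24.1 = 5.9000.
5.9000 ± 2.0922 → (3.81, 7.99).

(3.81, 7.99)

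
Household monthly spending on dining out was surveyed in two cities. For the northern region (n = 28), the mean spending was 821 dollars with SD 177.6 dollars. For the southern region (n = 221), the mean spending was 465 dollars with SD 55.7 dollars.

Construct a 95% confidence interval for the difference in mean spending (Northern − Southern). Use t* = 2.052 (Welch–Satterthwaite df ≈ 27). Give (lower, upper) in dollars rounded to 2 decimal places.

Standard errors of each mean: 177.6/√28 = 33.5632 and 55.7/√221 = 3.7468.
SE(x̄₁ − x̄₂) = √(33.5632² + 3.7468²) = 33.7717 for independent samples with unequal variances.
With t* = 2.052, the margin is 2.052 × 33.7717 = 69.2995.
x̄₁ − x̄₂ = 821 − 465 = 356.0000; the interval is 356.0000 ± 69.2995 = (286.70, 425.30).

(286.70, 425.30)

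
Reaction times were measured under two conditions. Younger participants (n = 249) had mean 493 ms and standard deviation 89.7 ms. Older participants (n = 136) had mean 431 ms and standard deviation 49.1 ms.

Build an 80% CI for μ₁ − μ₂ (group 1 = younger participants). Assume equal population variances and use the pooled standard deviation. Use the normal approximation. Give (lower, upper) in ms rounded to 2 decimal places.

(51.36, 72.64)

s_p = √[((n₁−1)s₁² + (n₂−1)s₂²)/(n₁+n₂−2)] = √[(248·89.7² + 135·49.1²)/383] = 77.8445.
SE = 77.8445·√(1/249 + 1/136) = 8.3002.
With z* = 1.282, margin = 1.282 × 8.3002 = 10.6409.
x̄₁ − x̄₂ = 493 − 431 = 62.0000; interval 62.0000 ± 10.6409 = (51.36, 72.64).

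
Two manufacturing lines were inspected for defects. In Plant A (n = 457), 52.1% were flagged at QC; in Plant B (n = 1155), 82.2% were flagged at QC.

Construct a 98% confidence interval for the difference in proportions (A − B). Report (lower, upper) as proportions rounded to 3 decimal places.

SE₁ = √(p̂₁(1−p̂₁)/n₁) = √(0.5210·0.4790/457) = 0.02337; SE₂ = √(0.8220·0.1780/1155) = 0.01126.
Independent samples: SE of the difference = √(SE₁² + SE₂²) = √(0.0005461569 + 0.0001267876) = 0.02594.
z* for 98% confidence is 2.326, so the margin of error is 2.326 × 0.02594 = 0.06034.
Point estimate p̂₁ − p̂₂ = 0.5210 − 0.8220 = -0.3010.
-0.3010 ± 0.06034 → (-0.361, -0.241).

(-0.361, -0.241)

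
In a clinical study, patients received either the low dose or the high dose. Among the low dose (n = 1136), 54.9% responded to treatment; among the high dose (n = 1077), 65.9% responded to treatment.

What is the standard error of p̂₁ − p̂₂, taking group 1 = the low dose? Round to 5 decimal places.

0.02065

SE₁ = √(p̂₁(1−p̂₁)/n₁) = √(0.5490·0.4510/1136) = 0.01476; SE₂ = √(0.6590·0.3410/1077) = 0.01444.
Independent samples: SE of the difference = √(SE₁² + SE₂²) = √(0.0002178576 + 0.0002085136) = 0.02065.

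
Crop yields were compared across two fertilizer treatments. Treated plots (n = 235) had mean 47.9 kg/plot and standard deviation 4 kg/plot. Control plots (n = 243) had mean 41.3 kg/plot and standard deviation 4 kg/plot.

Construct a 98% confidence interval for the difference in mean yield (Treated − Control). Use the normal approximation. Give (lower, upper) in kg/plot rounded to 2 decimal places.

(5.75, 7.45)

Standard errors of each mean: 4/√235 = 0.2609 and 4/√243 = 0.2566.
SE(x̄₁ − x̄₂) = √(0.2609² + 0.2566²) = 0.3659 for independent samples with unequal variances.
With z* = 2.326, the margin is 2.326 × 0.3659 = 0.8511.
x̄₁ − x̄₂ = 47.9 − 41.3 = 6.6000; the interval is 6.6000 ± 0.8511 = (5.75, 7.45).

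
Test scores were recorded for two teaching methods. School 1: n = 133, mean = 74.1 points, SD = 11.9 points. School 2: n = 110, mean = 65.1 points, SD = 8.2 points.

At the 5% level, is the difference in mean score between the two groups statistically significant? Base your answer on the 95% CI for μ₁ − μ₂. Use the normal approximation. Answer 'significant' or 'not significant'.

Per-group SEs: s₁/√n₁ = 11.9/√133 = 1.0319, s₂/√n₂ = 8.2/√110 = 0.7818.
Unpooled SE of the difference: √(1.06481761 + 0.61121124) = 1.2946.
Margin of error = z* · SE = 1.960 × 1.2946 = 2.5374.
x̄₁ − x̄₂ = 74.1 − 65.1 = 9.0000.
CI: 9.0000 ± 2.5374 = (6.4626, 11.5374).
The interval (6.4626, 11.5374) does not contain 0, so the difference is significant.

significant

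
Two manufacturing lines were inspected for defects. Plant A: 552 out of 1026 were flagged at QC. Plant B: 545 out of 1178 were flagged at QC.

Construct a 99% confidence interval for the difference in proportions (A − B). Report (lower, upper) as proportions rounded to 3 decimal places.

First, p̂₁ = 552/1026 = 0.5380; p̂₂ = 545/1178 = 0.4626.
The two standard errors are √(0.5380×0.4620/1026) = 0.01556 and √(0.4626×0.5374/1178) = 0.01453.
Because the samples are independent, SE_diff = √(0.01556² + 0.01453²) = 0.02129.
Using z* = 2.576 for 99%, ME = 2.576 × 0.02129 = 0.05484.
p̂₁ − p̂₂ = 0.0754; interval 0.0754 ± 0.05484 gives (0.021, 0.130).

(0.021, 0.130)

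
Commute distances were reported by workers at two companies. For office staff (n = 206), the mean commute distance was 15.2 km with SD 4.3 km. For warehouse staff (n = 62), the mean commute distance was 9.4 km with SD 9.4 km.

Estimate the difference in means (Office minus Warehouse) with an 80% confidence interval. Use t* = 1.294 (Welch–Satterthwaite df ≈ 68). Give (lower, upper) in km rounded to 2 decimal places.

(4.21, 7.39)

Standard errors of each mean: 4.3/√206 = 0.2996 and 9.4/√62 = 1.1938.
SE(x̄₁ − x̄₂) = √(0.2996² + 1.1938²) = 1.2308 for independent samples with unequal variances.
With t* = 1.294, the margin is 1.294 × 1.2308 = 1.5927.
x̄₁ − x̄₂ = 15.2 − 9.4 = 5.8000; the interval is 5.8000 ± 1.5927 = (4.21, 7.39).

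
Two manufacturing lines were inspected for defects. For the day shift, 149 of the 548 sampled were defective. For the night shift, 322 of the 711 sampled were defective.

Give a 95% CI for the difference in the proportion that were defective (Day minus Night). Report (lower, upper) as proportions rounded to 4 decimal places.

(-0.2332, -0.1288)

First, p̂₁ = 149/548 = 0.2719; p̂₂ = 322/711 = 0.4529.
The two standard errors are √(0.2719×0.7281/548) = 0.01901 and √(0.4529×0.5471/711) = 0.01867.
Because the samples are independent, SE_diff = √(0.01901² + 0.01867²) = 0.02664.
Using z* = 1.960 for 95%, ME = 1.960 × 0.02664 = 0.05221.
p̂₁ − p̂₂ = -0.1810; interval -0.1810 ± 0.05221 gives (-0.2332, -0.1288).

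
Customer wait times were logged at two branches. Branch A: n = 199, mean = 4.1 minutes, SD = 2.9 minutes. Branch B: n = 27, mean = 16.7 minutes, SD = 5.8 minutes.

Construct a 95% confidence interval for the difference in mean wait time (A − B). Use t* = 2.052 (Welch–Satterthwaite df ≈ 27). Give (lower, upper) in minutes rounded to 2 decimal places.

(-14.93, -10.27)

SE₁ = s₁/√n₁ = 2.9/√199 = 0.2056; SE₂ = 5.8/√27 = 1.1162.
Independent samples, unequal variances: SE_diff = √(SE₁² + SE₂²) = √(0.04227136 + 1.24590244) = 1.1350.
t* = 2.052, so margin of error = 2.052 × 1.1350 = 2.3290.
Difference in means = 4.1 − 16.7 = -12.6000.
-12.6000 ± 2.3290 → (-14.93, -10.27).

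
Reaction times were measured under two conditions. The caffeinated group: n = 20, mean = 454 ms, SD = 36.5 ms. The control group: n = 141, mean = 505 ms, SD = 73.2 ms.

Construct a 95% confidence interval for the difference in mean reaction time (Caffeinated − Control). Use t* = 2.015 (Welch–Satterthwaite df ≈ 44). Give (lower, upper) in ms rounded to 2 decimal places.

(-71.61, -30.39)

SE₁ = s₁/√n₁ = 36.5/√20 = 8.1616; SE₂ = 73.2/√141 = 6.1646.
Independent samples, unequal variances: SE_diff = √(SE₁² + SE₂²) = √(66.61171456 + 38.00229316) = 10.2281.
t* = 2.015, so margin of error = 2.015 × 10.2281 = 20.6096.
Difference in means = 454 − 505 = -51.0000.
-51.0000 ± 20.6096 → (-71.61, -30.39).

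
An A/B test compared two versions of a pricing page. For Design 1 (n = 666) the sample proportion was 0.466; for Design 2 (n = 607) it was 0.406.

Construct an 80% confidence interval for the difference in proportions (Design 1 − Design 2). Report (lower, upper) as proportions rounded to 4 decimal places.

(0.0244, 0.0956)

SE₁ = √(p̂₁(1−p̂₁)/n₁) = √(0.4660·0.5340/666) = 0.01933; SE₂ = √(0.4060·0.5940/607) = 0.01993.
Independent samples: SE of the difference = √(SE₁² + SE₂²) = √(0.0003736489 + 0.0003972049) = 0.02776.
z* for 80% confidence is 1.282, so the margin of error is 1.282 × 0.02776 = 0.03559.
Point estimate p̂₁ − p̂₂ = 0.4660 − 0.4060 = 0.0600.
0.0600 ± 0.03559 → (0.0244, 0.0956).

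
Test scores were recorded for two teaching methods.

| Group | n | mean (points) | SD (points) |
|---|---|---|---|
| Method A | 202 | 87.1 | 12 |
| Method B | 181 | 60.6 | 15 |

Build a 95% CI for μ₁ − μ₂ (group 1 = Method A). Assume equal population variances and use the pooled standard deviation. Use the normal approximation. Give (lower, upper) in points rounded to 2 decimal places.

Pooled variance s_p² = [201·12² + 180·15²] / (202+181−2) = 182.2677, so s_p = 13.5007.
SE_diff = s_p·√(1/n₁ + 1/n₂) = 13.5007·√(1/202 + 1/181) = 1.3818.
z* = 1.960; margin = 1.960 × 1.3818 = 2.7083.
Difference = 87.1 − 60.6 = 26.5000.
26.5000 ± 2.7083 → (23.79, 29.21).

(23.79, 29.21)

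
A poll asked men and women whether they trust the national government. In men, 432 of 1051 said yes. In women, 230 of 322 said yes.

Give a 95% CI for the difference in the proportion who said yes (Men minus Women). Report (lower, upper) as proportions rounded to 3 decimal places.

First, p̂₁ = 432/1051 = 0.4110; p̂₂ = 230/322 = 0.7143.
The two standard errors are √(0.4110×0.5890/1051) = 0.01518 and √(0.7143×0.2857/322) = 0.02517.
Because the samples are independent, SE_diff = √(0.01518² + 0.02517²) = 0.02939.
Using z* = 1.960 for 95%, ME = 1.960 × 0.02939 = 0.05760.
p̂₁ − p̂₂ = -0.3033; interval -0.3033 ± 0.05760 gives (-0.361, -0.246).

(-0.361, -0.246)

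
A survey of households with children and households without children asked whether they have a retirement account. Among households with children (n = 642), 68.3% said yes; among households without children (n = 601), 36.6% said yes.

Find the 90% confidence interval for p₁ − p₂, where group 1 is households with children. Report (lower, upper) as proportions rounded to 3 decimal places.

The two standard errors are √(0.6830×0.3170/642) = 0.01836 and √(0.3660×0.6340/601) = 0.01965.
Because the samples are independent, SE_diff = √(0.01836² + 0.01965²) = 0.02689.
Using z* = 1.645 for 90%, ME = 1.645 × 0.02689 = 0.04423.
p̂₁ − p̂₂ = 0.3170; interval 0.3170 ± 0.04423 gives (0.273, 0.361).

(0.273, 0.361)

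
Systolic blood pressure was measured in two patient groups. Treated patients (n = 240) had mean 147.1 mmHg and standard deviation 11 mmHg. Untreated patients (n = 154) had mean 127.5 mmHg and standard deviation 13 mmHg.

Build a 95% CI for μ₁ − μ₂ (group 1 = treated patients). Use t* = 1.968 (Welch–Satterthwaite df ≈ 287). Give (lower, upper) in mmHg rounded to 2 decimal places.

(17.11, 22.09)

Standard errors of each mean: 11/√240 = 0.7100 and 13/√154 = 1.0476.
SE(x̄₁ − x̄₂) = √(0.7100² + 1.0476²) = 1.2655 for independent samples with unequal variances.
With t* = 1.968, the margin is 1.968 × 1.2655 = 2.4905.
x̄₁ − x̄₂ = 147.1 − 127.5 = 19.6000; the interval is 19.6000 ± 2.4905 = (17.11, 22.09).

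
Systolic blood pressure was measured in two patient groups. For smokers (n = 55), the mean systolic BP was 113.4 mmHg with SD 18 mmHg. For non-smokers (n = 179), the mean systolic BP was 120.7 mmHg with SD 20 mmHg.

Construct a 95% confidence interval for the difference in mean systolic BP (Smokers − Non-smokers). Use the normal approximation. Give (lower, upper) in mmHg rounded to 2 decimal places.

(-12.89, -1.71)

SE₁ = s₁/√n₁ = 18/√55 = 2.4271; SE₂ = 20/√179 = 1.4949.
Independent samples, unequal variances: SE_diff = √(SE₁² + SE₂²) = √(5.89081441 + 2.23472601) = 2.8505.
z* = 1.960, so margin of error = 1.960 × 2.8505 = 5.5870.
Difference in means = 113.4 − 120.7 = -7.3000.
-7.3000 ± 5.5870 → (-12.89, -1.71).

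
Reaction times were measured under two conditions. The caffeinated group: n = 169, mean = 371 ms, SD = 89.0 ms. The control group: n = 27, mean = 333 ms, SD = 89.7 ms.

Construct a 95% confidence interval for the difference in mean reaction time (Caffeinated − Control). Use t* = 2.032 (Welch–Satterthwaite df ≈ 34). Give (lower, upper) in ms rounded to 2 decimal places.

(0.26, 75.74)

Per-group SEs: s₁/√n₁ = 89.0/√169 = 6.8462, s₂/√n₂ = 89.7/√27 = 17.2628.
Unpooled SE of the difference: √(46.87045444 + 298.00426384) = 18.5708.
Margin of error = t* · SE = 2.032 × 18.5708 = 37.7359.
x̄₁ − x̄₂ = 371 − 333 = 38.0000.
CI: 38.0000 ± 37.7359 = (0.26, 75.74).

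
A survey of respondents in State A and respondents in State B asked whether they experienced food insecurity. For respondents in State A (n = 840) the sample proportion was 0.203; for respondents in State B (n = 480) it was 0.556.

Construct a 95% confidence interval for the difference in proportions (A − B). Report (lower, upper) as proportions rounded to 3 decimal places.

(-0.405, -0.301)

The two standard errors are √(0.2030×0.7970/840) = 0.01388 and √(0.5560×0.4440/480) = 0.02268.
Because the samples are independent, SE_diff = √(0.01388² + 0.02268²) = 0.02659.
Using z* = 1.960 for 95%, ME = 1.960 × 0.02659 = 0.05212.
p̂₁ − p̂₂ = -0.3530; interval -0.3530 ± 0.05212 gives (-0.405, -0.301).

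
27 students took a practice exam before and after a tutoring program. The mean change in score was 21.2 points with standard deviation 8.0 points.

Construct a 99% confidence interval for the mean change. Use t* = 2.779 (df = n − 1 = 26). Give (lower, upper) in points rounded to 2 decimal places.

Paired design: SE = s_d/√n = 8.0/√27 = 1.5396.
t* = 2.779; margin of error = 2.779 × 1.5396 = 4.2785.
21.2 ± 4.2785 → (16.92, 25.48).

(16.92, 25.48)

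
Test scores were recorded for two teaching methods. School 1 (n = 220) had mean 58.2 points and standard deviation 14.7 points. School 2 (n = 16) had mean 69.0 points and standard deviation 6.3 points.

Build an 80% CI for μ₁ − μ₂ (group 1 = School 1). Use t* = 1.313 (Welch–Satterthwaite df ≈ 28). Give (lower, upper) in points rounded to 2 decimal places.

(-13.24, -8.36)

Standard errors of each mean: 14.7/√220 = 0.9911 and 6.3/√16 = 1.5750.
SE(x̄₁ − x̄₂) = √(0.9911² + 1.5750²) = 1.8609 for independent samples with unequal variances.
With t* = 1.313, the margin is 1.313 × 1.8609 = 2.4434.
x̄₁ − x̄₂ = 58.2 − 69.0 = -10.8000; the interval is -10.8000 ± 2.4434 = (-13.24, -8.36).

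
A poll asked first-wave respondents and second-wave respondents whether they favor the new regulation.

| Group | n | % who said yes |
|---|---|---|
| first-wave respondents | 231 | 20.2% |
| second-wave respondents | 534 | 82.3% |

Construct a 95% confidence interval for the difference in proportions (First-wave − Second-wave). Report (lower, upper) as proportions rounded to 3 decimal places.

(-0.682, -0.560)

Each SE is √(p̂(1−p̂)/n): √(0.2020·0.7980/231) = 0.02642 and √(0.8230·0.1770/534) = 0.01652.
SE(p̂₁ − p̂₂) = √(SE₁² + SE₂²) = √(0.0006980164 + 0.0002729104) = 0.03116, since the two samples are independent.
At 95% confidence z* = 1.960; margin = 1.960 × 0.03116 = 0.06107.
The difference is 0.2020 − 0.8230 = -0.6210, so the interval is -0.6210 ± 0.06107 = (-0.682, -0.560).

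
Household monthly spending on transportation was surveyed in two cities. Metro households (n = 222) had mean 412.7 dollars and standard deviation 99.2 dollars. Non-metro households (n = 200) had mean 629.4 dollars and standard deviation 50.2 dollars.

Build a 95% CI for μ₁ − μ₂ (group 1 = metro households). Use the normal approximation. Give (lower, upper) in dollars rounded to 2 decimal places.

(-231.49, -201.91)

SE₁ = s₁/√n₁ = 99.2/√222 = 6.6579; SE₂ = 50.2/√200 = 3.5497.
Independent samples, unequal variances: SE_diff = √(SE₁² + SE₂²) = √(44.32763241 + 12.60037009) = 7.5451.
z* = 1.960, so margin of error = 1.960 × 7.5451 = 14.7884.
Difference in means = 412.7 − 629.4 = -216.7000.
-216.7000 ± 14.7884 → (-231.49, -201.91).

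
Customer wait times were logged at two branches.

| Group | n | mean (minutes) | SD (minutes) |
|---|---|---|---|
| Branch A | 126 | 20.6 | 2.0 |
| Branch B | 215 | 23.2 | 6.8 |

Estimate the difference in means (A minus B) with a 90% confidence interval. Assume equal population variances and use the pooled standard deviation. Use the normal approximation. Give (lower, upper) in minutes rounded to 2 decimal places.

(-3.62, -1.58)

s_p = √[((n₁−1)s₁² + (n₂−1)s₂²)/(n₁+n₂−2)] = √[(125·2.0² + 214·6.8²)/339] = 5.5376.
SE = 5.5376·√(1/126 + 1/215) = 0.6213.
With z* = 1.645, margin = 1.645 × 0.6213 = 1.0220.
x̄₁ − x̄₂ = 20.6 − 23.2 = -2.6000; interval -2.6000 ± 1.0220 = (-3.62, -1.58).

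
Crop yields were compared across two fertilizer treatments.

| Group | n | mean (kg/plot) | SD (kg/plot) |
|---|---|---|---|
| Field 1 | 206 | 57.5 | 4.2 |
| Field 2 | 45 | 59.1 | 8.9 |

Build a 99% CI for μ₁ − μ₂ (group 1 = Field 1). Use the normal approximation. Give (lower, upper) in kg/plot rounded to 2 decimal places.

(-5.10, 1.90)

Per-group SEs: s₁/√n₁ = 4.2/√206 = 0.2926, s₂/√n₂ = 8.9/√45 = 1.3267.
Unpooled SE of the difference: √(0.08561476 + 1.76013289) = 1.3586.
Margin of error = z* · SE = 2.576 × 1.3586 = 3.4998.
x̄₁ − x̄₂ = 57.5 − 59.1 = -1.6000.
CI: -1.6000 ± 3.4998 = (-5.10, 1.90).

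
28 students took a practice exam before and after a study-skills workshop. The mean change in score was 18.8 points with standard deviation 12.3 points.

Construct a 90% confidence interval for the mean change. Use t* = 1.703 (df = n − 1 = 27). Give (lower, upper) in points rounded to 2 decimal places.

Paired design: SE = s_d/√n = 12.3/√28 = 2.3245.
t* = 1.703; margin of error = 1.703 × 2.3245 = 3.9586.
18.8 ± 3.9586 → (14.84, 22.76).

(14.84, 22.76)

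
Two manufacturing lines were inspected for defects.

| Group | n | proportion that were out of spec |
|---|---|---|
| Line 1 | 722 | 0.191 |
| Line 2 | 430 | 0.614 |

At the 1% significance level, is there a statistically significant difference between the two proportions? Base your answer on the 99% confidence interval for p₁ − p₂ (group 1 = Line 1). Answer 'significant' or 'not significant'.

significant

The two standard errors are √(0.1910×0.8090/722) = 0.01463 and √(0.6140×0.3860/430) = 0.02348.
Because the samples are independent, SE_diff = √(0.01463² + 0.02348²) = 0.02766.
Using z* = 2.576 for 99%, ME = 2.576 × 0.02766 = 0.07125.
p̂₁ − p̂₂ = -0.4230; interval -0.4230 ± 0.07125 gives (-0.49425, -0.35175).
The interval (-0.49425, -0.35175) does not contain 0, so the difference is significant.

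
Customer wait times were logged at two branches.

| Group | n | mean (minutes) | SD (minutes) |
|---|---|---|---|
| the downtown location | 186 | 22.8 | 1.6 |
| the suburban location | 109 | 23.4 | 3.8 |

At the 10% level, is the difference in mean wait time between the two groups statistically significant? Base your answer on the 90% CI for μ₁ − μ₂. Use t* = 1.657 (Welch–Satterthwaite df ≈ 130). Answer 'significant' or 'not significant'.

Per-group SEs: s₁/√n₁ = 1.6/√186 = 0.1173, s₂/√n₂ = 3.8/√109 = 0.3640.
Unpooled SE of the difference: √(0.01375929 + 0.132496) = 0.3824.
Margin of error = t* · SE = 1.657 × 0.3824 = 0.6336.
x̄₁ − x̄₂ = 22.8 − 23.4 = -0.6000.
CI: -0.6000 ± 0.6336 = (-1.2336, 0.0336).
The interval (-1.2336, 0.0336) contains 0, so the difference is not significant.

not significant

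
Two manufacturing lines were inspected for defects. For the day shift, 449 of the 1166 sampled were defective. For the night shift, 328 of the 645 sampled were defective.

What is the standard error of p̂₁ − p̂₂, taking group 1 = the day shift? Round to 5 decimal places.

p̂₁ = 449/1166 = 0.3851 and p̂₂ = 328/645 = 0.5085.
SE₁ = √(p̂₁(1−p̂₁)/n₁) = √(0.3851·0.6149/1166) = 0.01425; SE₂ = √(0.5085·0.4915/645) = 0.01968.
Independent samples: SE of the difference = √(SE₁² + SE₂²) = √(0.0002030625 + 0.0003873024) = 0.02430.

0.02430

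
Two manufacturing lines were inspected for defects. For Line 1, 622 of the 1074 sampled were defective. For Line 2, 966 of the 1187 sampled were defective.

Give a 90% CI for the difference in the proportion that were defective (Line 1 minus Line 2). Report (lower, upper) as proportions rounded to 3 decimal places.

p̂₁ = 622/1074 = 0.5791 and p̂₂ = 966/1187 = 0.8138.
SE₁ = √(p̂₁(1−p̂₁)/n₁) = √(0.5791·0.4209/1074) = 0.01506; SE₂ = √(0.8138·0.1862/1187) = 0.01130.
Independent samples: SE of the difference = √(SE₁² + SE₂²) = √(0.0002268036 + 0.00012769) = 0.01883.
z* for 90% confidence is 1.645, so the margin of error is 1.645 × 0.01883 = 0.03098.
Point estimate p̂₁ − p̂₂ = 0.5791 − 0.8138 = -0.2347.
-0.2347 ± 0.03098 → (-0.266, -0.204).

(-0.266, -0.204)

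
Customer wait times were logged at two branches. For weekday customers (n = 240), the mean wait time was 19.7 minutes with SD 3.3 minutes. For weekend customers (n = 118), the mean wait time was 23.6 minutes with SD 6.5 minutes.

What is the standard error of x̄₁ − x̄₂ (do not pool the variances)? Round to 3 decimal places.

Per-group SEs: s₁/√n₁ = 3.3/√240 = 0.2130, s₂/√n₂ = 6.5/√118 = 0.5984.
Unpooled SE of the difference: √(0.045369 + 0.35808256) = 0.6352.

0.635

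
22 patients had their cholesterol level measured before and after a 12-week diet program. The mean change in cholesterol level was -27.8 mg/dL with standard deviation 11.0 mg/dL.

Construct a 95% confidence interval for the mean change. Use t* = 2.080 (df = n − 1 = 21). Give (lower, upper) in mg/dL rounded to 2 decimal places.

Paired design: SE = s_d/√n = 11.0/√22 = 2.3452.
t* = 2.080; margin of error = 2.080 × 2.3452 = 4.8780.
-27.8 ± 4.8780 → (-32.68, -22.92).

(-32.68, -22.92)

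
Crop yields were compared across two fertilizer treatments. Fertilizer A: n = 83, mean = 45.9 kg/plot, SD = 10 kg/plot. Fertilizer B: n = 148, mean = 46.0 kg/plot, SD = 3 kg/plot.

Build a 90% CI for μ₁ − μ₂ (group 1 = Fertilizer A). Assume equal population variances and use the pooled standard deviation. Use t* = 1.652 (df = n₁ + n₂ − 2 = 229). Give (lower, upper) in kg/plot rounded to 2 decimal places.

(-1.56, 1.36)

s_p = √[((n₁−1)s₁² + (n₂−1)s₂²)/(n₁+n₂−2)] = √[(82·10² + 147·3²)/229] = 6.4487.
SE = 6.4487·√(1/83 + 1/148) = 0.8843.
With t* = 1.652, margin = 1.652 × 0.8843 = 1.4609.
x̄₁ − x̄₂ = 45.9 − 46.0 = -0.1000; interval -0.1000 ± 1.4609 = (-1.56, 1.36).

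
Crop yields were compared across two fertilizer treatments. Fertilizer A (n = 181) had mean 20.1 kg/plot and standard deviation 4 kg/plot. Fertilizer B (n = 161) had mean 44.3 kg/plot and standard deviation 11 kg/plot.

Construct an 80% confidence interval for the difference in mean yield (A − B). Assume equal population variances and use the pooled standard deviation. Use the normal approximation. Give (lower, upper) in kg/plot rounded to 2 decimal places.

s_p = √[((n₁−1)s₁² + (n₂−1)s₂²)/(n₁+n₂−2)] = √[(180·4² + 160·11²)/340] = 8.0878.
SE = 8.0878·√(1/181 + 1/161) = 0.8762.
With z* = 1.282, margin = 1.282 × 0.8762 = 1.1233.
x̄₁ − x̄₂ = 20.1 − 44.3 = -24.2000; interval -24.2000 ± 1.1233 = (-25.32, -23.08).

(-25.32, -23.08)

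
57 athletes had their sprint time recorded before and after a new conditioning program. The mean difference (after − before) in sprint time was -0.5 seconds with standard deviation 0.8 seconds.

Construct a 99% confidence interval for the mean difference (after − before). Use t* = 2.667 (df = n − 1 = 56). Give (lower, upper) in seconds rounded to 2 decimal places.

Paired design: SE = s_d/√n = 0.8/√57 = 0.1060.
t* = 2.667; margin of error = 2.667 × 0.1060 = 0.2827.
-0.5 ± 0.2827 → (-0.78, -0.22).

(-0.78, -0.22)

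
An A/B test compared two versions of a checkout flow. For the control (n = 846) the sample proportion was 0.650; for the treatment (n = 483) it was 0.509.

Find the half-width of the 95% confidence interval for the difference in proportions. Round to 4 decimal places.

0.0550

The two standard errors are √(0.6500×0.3500/846) = 0.01640 and √(0.5090×0.4910/483) = 0.02275.
Because the samples are independent, SE_diff = √(0.01640² + 0.02275²) = 0.02805.
Using z* = 1.960 for 95%, ME = 1.960 × 0.02805 = 0.05498.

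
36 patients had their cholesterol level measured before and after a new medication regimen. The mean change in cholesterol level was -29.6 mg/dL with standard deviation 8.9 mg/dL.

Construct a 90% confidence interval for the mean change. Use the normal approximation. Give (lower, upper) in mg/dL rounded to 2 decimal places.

Paired design: SE = s_d/√n = 8.9/√36 = 1.4833.
z* = 1.645; margin of error = 1.645 × 1.4833 = 2.4400.
-29.6 ± 2.4400 → (-32.04, -27.16).

(-32.04, -27.16)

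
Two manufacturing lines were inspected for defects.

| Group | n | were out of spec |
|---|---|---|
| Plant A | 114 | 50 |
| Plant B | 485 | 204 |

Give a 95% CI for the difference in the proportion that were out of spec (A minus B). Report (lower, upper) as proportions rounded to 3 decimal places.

p̂₁ = 50/114 = 0.4386 and p̂₂ = 204/485 = 0.4206.
SE₁ = √(p̂₁(1−p̂₁)/n₁) = √(0.4386·0.5614/114) = 0.04647; SE₂ = √(0.4206·0.5794/485) = 0.02242.
Independent samples: SE of the difference = √(SE₁² + SE₂²) = √(0.0021594609 + 0.0005026564) = 0.05160.
z* for 95% confidence is 1.960, so the margin of error is 1.960 × 0.05160 = 0.10114.
Point estimate p̂₁ − p̂₂ = 0.4386 − 0.4206 = 0.0180.
0.0180 ± 0.10114 → (-0.083, 0.119).

(-0.083, 0.119)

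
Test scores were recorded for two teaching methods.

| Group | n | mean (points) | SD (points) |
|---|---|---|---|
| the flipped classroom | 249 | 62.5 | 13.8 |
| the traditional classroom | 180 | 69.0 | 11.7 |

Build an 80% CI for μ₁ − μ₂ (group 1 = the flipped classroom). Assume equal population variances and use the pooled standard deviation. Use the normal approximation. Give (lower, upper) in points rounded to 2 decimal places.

(-8.13, -4.87)

s_p = √[((n₁−1)s₁² + (n₂−1)s₂²)/(n₁+n₂−2)] = √[(248·13.8² + 179·11.7²)/427] = 12.9612.
SE = 12.9612·√(1/249 + 1/180) = 1.2681.
With z* = 1.282, margin = 1.282 × 1.2681 = 1.6257.
x̄₁ − x̄₂ = 62.5 − 69.0 = -6.5000; interval -6.5000 ± 1.6257 = (-8.13, -4.87).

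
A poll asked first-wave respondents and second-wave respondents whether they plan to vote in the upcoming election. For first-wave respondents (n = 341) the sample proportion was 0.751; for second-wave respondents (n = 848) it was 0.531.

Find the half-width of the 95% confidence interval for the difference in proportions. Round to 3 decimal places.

0.057

The two standard errors are √(0.7510×0.2490/341) = 0.02342 and √(0.5310×0.4690/848) = 0.01714.
Because the samples are independent, SE_diff = √(0.02342² + 0.01714²) = 0.02902.
Using z* = 1.960 for 95%, ME = 1.960 × 0.02902 = 0.05688.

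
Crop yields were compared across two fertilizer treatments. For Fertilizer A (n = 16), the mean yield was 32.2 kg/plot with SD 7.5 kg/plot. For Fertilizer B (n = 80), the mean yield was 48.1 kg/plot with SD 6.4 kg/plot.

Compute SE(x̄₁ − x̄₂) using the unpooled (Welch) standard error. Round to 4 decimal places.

SE₁ = s₁/√n₁ = 7.5/√16 = 1.8750; SE₂ = 6.4/√80 = 0.7155.
Independent samples, unequal variances: SE_diff = √(SE₁² + SE₂²) = √(3.515625 + 0.51194025) = 2.0069.

2.0069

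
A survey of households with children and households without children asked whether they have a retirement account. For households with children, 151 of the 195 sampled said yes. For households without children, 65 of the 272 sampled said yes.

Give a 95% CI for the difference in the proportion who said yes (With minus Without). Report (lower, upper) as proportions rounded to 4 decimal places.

p̂₁ = 151/195 = 0.7744 and p̂₂ = 65/272 = 0.2390.
SE₁ = √(p̂₁(1−p̂₁)/n₁) = √(0.7744·0.2256/195) = 0.02993; SE₂ = √(0.2390·0.7610/272) = 0.02586.
Independent samples: SE of the difference = √(SE₁² + SE₂²) = √(0.0008958049 + 0.0006687396) = 0.03955.
z* for 95% confidence is 1.960, so the margin of error is 1.960 × 0.03955 = 0.07752.
Point estimate p̂₁ − p̂₂ = 0.7744 − 0.2390 = 0.5354.
0.5354 ± 0.07752 → (0.4579, 0.6129).

(0.4579, 0.6129)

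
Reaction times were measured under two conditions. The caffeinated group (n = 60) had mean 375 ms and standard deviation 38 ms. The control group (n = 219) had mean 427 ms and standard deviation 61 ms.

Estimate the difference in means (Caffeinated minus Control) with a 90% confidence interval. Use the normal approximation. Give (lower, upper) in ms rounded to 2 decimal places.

Standard errors of each mean: 38/√60 = 4.9058 and 61/√219 = 4.1220.
SE(x̄₁ − x̄₂) = √(4.9058² + 4.1220²) = 6.4076 for independent samples with unequal variances.
With z* = 1.645, the margin is 1.645 × 6.4076 = 10.5405.
x̄₁ − x̄₂ = 375 − 427 = -52.0000; the interval is -52.0000 ± 10.5405 = (-62.54, -41.46).

(-62.54, -41.46)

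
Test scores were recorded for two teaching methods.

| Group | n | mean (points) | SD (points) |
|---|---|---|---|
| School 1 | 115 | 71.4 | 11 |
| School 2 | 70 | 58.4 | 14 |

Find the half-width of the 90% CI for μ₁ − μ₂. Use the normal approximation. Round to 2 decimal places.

Per-group SEs: s₁/√n₁ = 11/√115 = 1.0258, s₂/√n₂ = 14/√70 = 1.6733.
Unpooled SE of the difference: √(1.05226564 + 2.79993289) = 1.9627.
Margin of error = z* · SE = 1.645 × 1.9627 = 3.2286.

3.23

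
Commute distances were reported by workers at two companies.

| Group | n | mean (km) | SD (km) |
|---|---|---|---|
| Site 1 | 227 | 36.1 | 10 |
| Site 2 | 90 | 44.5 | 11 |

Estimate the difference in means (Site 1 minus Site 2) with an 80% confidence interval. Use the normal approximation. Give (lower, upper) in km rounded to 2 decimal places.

Standard errors of each mean: 10/√227 = 0.6637 and 11/√90 = 1.1595.
SE(x̄₁ − x̄₂) = √(0.6637² + 1.1595²) = 1.3360 for independent samples with unequal variances.
With z* = 1.282, the margin is 1.282 × 1.3360 = 1.7128.
x̄₁ − x̄₂ = 36.1 − 44.5 = -8.4000; the interval is -8.4000 ± 1.7128 = (-10.11, -6.69).

(-10.11, -6.69)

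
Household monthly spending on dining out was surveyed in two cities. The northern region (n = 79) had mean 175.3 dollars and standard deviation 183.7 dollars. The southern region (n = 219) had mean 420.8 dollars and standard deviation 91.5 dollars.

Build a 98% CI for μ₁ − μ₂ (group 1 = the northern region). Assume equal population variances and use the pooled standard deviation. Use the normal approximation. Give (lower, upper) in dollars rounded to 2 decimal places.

s_p = √[((n₁−1)s₁² + (n₂−1)s₂²)/(n₁+n₂−2)] = √[(78·183.7² + 218·91.5²)/296] = 122.7131.
SE = 122.7131·√(1/79 + 1/219) = 16.1051.
With z* = 2.326, margin = 2.326 × 16.1051 = 37.4605.
x̄₁ − x̄₂ = 175.3 − 420.8 = -245.5000; interval -245.5000 ± 37.4605 = (-282.96, -208.04).

(-282.96, -208.04)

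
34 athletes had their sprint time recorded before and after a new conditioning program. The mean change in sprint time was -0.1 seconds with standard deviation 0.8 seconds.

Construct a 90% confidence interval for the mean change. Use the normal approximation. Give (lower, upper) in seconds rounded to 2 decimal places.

Paired design: SE = s_d/√n = 0.8/√34 = 0.1372.
z* = 1.645; margin of error = 1.645 × 0.1372 = 0.2257.
-0.1 ± 0.2257 → (-0.33, 0.13).

(-0.33, 0.13)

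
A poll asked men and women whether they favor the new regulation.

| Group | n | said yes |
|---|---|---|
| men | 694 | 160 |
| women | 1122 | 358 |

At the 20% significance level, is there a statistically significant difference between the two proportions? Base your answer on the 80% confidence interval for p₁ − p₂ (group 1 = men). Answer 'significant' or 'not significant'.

significant

Sample proportions: 160/694 = 0.2305, 358/1122 = 0.3191.
Each SE is √(p̂(1−p̂)/n): √(0.2305·0.7695/694) = 0.01599 and √(0.3191·0.6809/1122) = 0.01392.
SE(p̂₁ − p̂₂) = √(SE₁² + SE₂²) = √(0.0002556801 + 0.0001937664) = 0.02120, since the two samples are independent.
At 80% confidence z* = 1.282; margin = 1.282 × 0.02120 = 0.02718.
The difference is 0.2305 − 0.3191 = -0.0886, so the interval is -0.0886 ± 0.02718 = (-0.11578, -0.06142).
The interval (-0.11578, -0.06142) does not contain 0, so the difference is significant.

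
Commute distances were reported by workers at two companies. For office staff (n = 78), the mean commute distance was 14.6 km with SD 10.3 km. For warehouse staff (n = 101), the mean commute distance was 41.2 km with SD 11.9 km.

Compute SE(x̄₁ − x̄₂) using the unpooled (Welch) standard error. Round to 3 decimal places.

SE₁ = s₁/√n₁ = 10.3/√78 = 1.1662; SE₂ = 11.9/√101 = 1.1841.
Independent samples, unequal variances: SE_diff = √(SE₁² + SE₂²) = √(1.36002244 + 1.40209281) = 1.6620.

1.662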